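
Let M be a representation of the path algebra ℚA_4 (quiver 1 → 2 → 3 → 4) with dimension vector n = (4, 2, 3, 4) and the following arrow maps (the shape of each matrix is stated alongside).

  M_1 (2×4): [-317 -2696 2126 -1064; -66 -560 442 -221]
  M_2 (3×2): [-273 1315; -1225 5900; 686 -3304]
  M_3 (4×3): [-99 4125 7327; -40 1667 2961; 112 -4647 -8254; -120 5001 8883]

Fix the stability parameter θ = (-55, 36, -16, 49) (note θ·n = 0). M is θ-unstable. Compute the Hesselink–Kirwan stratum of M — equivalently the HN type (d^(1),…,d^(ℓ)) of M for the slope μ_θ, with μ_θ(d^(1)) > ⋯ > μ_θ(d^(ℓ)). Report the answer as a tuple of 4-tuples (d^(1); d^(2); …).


Interval decomposition of M: I[1,1]^2, I[1,4]^2, I[3,4], I[4,4].
HN type (ℓ=4): μ^(1)=49; μ^(2)=10; μ^(3)=-16; μ^(4)=-55

((0, 0, 0, 4); (0, 2, 2, 0); (0, 0, 1, 0); (4, 0, 0, 0))


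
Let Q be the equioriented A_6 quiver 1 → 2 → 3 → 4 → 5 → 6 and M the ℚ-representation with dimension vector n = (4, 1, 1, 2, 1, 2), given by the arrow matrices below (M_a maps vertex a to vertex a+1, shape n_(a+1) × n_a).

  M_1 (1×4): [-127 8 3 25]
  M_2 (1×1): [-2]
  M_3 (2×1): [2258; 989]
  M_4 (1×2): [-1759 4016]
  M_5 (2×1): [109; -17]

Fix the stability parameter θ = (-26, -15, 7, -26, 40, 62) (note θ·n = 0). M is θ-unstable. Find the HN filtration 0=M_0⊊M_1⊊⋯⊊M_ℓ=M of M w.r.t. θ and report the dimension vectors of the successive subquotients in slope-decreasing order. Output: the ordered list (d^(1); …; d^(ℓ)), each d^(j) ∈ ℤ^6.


Via rank(M_{q-1}∘⋯∘M_p): M ≅ I[1,1]^3, I[1,6], I[4,4], I[6,6].
μ_θ-semistable layers: μ^(1)=62; μ^(2)=40; μ^(3)=-19/2; μ^(4)=-15; μ^(5)=-26

((0, 0, 0, 0, 0, 2); (0, 0, 0, 0, 1, 0); (0, 0, 1, 1, 0, 0); (0, 1, 0, 0, 0, 0); (4, 0, 0, 1, 0, 0))


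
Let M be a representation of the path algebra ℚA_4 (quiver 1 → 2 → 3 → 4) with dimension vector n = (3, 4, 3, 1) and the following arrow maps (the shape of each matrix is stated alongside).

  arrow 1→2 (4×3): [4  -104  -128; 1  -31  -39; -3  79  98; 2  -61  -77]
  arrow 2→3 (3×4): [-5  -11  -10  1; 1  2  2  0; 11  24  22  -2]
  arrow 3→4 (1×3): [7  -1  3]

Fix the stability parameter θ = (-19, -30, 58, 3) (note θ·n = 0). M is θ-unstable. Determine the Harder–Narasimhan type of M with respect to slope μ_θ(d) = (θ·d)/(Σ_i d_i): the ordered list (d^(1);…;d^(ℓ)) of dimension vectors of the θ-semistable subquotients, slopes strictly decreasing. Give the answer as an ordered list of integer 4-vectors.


Via rank(M_{q-1}∘⋯∘M_p): M ≅ I[1,2], I[1,3], I[1,4], I[2,2], I[3,3].
μ_θ-semistable layers: μ^(1)=58; μ^(2)=61/2; μ^(3)=-49/2; μ^(4)=-30

((0, 0, 2, 0); (0, 0, 1, 1); (3, 3, 0, 0); (0, 1, 0, 0))


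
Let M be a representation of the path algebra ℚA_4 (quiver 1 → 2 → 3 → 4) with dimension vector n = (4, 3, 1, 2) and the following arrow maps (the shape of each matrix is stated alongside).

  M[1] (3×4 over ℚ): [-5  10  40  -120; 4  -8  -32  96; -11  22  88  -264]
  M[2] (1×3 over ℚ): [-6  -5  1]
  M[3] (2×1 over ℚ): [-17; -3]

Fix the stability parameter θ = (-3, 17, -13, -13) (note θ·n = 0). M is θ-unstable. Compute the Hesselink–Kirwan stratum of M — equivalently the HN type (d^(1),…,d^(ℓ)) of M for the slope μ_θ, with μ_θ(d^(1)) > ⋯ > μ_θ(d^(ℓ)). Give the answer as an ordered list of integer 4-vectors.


Via rank(M_{q-1}∘⋯∘M_p): M ≅ I[1,1]^3, I[1,4], I[2,2]^2, I[4,4].
μ_θ-semistable layers: μ^(1)=17; μ^(2)=-3; μ^(3)=-13

((0, 2, 0, 0); (4, 1, 1, 1); (0, 0, 0, 1))


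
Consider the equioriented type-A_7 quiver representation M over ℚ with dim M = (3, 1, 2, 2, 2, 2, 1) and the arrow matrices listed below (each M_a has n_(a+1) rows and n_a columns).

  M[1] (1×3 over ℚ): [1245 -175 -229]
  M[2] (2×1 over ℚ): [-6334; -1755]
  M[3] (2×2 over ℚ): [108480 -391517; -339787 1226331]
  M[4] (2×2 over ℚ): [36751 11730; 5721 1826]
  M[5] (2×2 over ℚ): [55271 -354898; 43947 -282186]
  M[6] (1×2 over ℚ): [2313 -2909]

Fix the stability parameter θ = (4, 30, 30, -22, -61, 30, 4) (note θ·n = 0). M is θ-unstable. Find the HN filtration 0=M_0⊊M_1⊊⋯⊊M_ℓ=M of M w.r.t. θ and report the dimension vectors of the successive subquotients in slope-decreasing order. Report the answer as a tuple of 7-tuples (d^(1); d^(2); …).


Barcode: M ≅ I[1,1]^2, I[1,6], I[3,5], I[6,7]. HN layers by μ_θ (5 steps, strictly decreasing):
  μ^(1)=30; μ^(2)=17; μ^(3)=4; μ^(4)=-19/5; μ^(5)=-53/3

((0, 0, 0, 0, 0, 1, 0); (0, 0, 0, 0, 0, 1, 1); (2, 0, 0, 0, 0, 0, 0); (1, 1, 1, 1, 1, 0, 0); (0, 0, 1, 1, 1, 0, 0))


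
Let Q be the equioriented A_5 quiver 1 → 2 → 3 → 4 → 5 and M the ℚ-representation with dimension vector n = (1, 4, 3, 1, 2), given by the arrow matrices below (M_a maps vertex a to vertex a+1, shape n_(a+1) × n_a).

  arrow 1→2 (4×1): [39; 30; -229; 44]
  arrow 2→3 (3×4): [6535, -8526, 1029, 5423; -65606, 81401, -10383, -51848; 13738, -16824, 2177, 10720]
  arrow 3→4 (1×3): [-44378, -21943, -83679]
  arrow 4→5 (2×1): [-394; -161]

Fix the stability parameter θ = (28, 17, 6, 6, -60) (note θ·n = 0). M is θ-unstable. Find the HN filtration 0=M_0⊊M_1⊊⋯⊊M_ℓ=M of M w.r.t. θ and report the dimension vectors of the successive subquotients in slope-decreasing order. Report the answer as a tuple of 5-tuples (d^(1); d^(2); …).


Interval decomposition of M: I[1,5], I[2,2], I[2,3]^2, I[5,5].
HN type (ℓ=4): μ^(1)=17; μ^(2)=23/2; μ^(3)=-3/5; μ^(4)=-60

((0, 1, 0, 0, 0); (0, 2, 2, 0, 0); (1, 1, 1, 1, 1); (0, 0, 0, 0, 1))


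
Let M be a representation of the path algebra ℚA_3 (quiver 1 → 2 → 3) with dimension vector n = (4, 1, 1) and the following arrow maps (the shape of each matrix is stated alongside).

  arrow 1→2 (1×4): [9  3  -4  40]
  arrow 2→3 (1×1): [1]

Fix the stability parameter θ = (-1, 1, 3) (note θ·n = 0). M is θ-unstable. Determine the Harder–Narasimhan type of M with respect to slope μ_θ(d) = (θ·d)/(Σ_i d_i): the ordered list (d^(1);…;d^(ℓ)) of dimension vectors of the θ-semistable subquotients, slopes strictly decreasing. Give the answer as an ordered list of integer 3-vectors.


Interval decomposition of M: I[1,1]^3, I[1,3].
HN type (ℓ=3): μ^(1)=3; μ^(2)=1; μ^(3)=-1

((0, 0, 1); (0, 1, 0); (4, 0, 0))


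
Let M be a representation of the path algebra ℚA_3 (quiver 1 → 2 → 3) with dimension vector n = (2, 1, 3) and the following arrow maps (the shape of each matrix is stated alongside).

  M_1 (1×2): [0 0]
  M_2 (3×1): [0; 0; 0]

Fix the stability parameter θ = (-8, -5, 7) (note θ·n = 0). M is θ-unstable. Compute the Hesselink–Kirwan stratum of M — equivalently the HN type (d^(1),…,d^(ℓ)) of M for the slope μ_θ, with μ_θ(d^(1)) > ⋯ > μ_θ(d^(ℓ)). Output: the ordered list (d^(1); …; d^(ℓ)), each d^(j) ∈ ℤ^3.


Barcode: M ≅ I[1,1]^2, I[2,2], I[3,3]^3. HN layers by μ_θ (3 steps, strictly decreasing):
  μ^(1)=7; μ^(2)=-5; μ^(3)=-8

((0, 0, 3); (0, 1, 0); (2, 0, 0))


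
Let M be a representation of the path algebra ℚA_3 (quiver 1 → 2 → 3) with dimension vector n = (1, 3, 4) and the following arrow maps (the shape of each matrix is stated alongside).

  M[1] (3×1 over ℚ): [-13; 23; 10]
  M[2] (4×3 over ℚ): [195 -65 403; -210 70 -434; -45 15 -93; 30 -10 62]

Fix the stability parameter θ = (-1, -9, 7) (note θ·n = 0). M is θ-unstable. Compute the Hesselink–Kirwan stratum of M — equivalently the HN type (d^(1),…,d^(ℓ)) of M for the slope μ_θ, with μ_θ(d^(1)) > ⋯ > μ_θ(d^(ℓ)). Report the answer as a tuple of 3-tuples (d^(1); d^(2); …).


Barcode: M ≅ I[1,2], I[2,2], I[2,3], I[3,3]^3. HN layers by μ_θ (3 steps, strictly decreasing):
  μ^(1)=7; μ^(2)=-5; μ^(3)=-9

((0, 0, 4); (1, 1, 0); (0, 2, 0))


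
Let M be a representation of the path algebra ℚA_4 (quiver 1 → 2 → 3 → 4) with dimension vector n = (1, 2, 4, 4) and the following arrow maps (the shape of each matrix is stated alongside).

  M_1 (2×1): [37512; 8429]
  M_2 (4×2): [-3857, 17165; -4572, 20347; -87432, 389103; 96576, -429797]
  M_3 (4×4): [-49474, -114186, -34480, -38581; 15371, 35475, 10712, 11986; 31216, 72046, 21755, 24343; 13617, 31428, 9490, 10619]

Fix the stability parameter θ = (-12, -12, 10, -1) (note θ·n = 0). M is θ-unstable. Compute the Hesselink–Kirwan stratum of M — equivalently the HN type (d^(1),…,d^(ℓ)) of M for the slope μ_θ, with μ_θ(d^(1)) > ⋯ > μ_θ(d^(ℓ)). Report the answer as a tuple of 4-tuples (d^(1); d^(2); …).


Barcode: M ≅ I[1,4], I[2,4], I[3,4]^2. HN layers by μ_θ (2 steps, strictly decreasing):
  μ^(1)=9/2; μ^(2)=-12

((0, 0, 4, 4); (1, 2, 0, 0))


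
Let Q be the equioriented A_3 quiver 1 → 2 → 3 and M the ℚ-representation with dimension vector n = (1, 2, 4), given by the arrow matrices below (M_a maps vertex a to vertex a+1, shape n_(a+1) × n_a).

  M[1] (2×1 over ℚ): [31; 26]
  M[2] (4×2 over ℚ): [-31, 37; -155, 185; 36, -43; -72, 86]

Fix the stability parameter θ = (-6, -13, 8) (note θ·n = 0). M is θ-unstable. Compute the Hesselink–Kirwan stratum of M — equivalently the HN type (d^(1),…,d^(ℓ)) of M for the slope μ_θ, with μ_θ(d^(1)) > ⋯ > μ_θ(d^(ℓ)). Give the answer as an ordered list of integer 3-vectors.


Via rank(M_{q-1}∘⋯∘M_p): M ≅ I[1,3], I[2,3], I[3,3]^2.
μ_θ-semistable layers: μ^(1)=8; μ^(2)=-19/2; μ^(3)=-13

((0, 0, 4); (1, 1, 0); (0, 1, 0))


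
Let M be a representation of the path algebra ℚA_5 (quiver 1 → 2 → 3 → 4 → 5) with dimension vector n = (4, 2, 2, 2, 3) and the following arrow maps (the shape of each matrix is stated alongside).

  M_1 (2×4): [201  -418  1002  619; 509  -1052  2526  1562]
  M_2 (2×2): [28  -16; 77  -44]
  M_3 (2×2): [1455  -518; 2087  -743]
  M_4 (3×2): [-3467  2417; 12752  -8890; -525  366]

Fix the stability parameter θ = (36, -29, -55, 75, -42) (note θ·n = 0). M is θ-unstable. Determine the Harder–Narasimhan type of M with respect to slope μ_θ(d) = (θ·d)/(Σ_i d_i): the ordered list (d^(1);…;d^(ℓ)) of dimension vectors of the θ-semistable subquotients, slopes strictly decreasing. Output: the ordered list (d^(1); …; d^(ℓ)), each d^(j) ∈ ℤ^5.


Barcode: M ≅ I[1,1]^2, I[1,2], I[1,5], I[3,5], I[5,5]. HN layers by μ_θ (6 steps, strictly decreasing):
  μ^(1)=36; μ^(2)=33/2; μ^(3)=7/2; μ^(4)=-16; μ^(5)=-42; μ^(6)=-55

((2, 0, 0, 0, 0); (0, 0, 0, 2, 2); (1, 1, 0, 0, 0); (1, 1, 1, 0, 0); (0, 0, 0, 0, 1); (0, 0, 1, 0, 0))


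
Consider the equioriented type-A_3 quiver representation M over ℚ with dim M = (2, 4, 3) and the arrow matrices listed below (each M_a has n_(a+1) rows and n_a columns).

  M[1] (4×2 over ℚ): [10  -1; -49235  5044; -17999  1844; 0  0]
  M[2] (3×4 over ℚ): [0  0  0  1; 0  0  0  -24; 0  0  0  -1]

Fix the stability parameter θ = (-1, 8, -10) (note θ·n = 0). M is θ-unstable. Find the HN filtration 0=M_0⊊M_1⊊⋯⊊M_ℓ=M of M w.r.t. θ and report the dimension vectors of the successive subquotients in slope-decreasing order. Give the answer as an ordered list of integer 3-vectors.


Via rank(M_{q-1}∘⋯∘M_p): M ≅ I[1,2]^2, I[2,2], I[2,3], I[3,3]^2.
μ_θ-semistable layers: μ^(1)=8; μ^(2)=-1; μ^(3)=-10

((0, 3, 0); (2, 1, 1); (0, 0, 2))


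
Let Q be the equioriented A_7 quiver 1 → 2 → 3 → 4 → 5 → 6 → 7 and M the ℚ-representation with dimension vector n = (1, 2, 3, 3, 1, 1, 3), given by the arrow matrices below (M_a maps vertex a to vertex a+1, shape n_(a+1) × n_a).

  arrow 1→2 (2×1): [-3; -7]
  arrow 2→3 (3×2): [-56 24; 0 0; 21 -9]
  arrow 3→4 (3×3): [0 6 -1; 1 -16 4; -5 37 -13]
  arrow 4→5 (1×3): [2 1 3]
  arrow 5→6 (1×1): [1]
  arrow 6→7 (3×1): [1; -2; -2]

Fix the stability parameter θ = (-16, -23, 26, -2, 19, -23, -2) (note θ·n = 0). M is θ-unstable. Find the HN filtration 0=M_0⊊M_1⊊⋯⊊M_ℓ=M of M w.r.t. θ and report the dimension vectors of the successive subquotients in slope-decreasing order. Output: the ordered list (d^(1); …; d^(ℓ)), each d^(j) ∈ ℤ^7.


Interval decomposition of M: I[1,2], I[2,7], I[3,4]^2, I[7,7]^2.
HN type (ℓ=5): μ^(1)=12; μ^(2)=18/5; μ^(3)=-2; μ^(4)=-39/2; μ^(5)=-23

((0, 0, 2, 2, 0, 0, 0); (0, 0, 1, 1, 1, 1, 1); (0, 0, 0, 0, 0, 0, 2); (1, 1, 0, 0, 0, 0, 0); (0, 1, 0, 0, 0, 0, 0))


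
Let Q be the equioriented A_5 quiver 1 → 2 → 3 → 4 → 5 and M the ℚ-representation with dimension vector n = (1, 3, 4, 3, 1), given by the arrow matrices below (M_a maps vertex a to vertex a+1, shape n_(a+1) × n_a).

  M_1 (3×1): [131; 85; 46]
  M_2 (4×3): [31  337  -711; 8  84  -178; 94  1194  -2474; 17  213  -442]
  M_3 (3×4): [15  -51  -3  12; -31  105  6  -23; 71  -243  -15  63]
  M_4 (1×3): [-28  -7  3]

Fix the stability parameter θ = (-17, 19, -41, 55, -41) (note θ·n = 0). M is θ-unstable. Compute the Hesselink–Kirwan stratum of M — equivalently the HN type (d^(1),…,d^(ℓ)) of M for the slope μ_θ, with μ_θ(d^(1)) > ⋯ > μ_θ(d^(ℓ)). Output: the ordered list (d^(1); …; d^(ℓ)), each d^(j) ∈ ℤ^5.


Via rank(M_{q-1}∘⋯∘M_p): M ≅ I[1,2], I[2,4], I[2,5], I[3,3], I[3,4].
μ_θ-semistable layers: μ^(1)=55; μ^(2)=19; μ^(3)=7; μ^(4)=-11; μ^(5)=-17; μ^(6)=-41

((0, 0, 0, 2, 0); (0, 1, 0, 0, 0); (0, 0, 0, 1, 1); (0, 2, 2, 0, 0); (1, 0, 0, 0, 0); (0, 0, 2, 0, 0))


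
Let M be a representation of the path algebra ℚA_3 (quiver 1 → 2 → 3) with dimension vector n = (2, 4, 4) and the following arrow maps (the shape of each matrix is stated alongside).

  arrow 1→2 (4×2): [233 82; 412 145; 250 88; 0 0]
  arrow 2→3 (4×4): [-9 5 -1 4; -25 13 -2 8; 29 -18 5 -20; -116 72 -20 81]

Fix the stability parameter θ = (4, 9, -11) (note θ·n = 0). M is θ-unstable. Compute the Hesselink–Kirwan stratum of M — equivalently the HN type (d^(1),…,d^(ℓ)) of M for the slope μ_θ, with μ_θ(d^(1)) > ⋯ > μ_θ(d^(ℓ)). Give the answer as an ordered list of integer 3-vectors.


Barcode: M ≅ I[1,3]^2, I[2,3]^2. HN layers by μ_θ (2 steps, strictly decreasing):
  μ^(1)=2/3; μ^(2)=-1

((2, 2, 2); (0, 2, 2))


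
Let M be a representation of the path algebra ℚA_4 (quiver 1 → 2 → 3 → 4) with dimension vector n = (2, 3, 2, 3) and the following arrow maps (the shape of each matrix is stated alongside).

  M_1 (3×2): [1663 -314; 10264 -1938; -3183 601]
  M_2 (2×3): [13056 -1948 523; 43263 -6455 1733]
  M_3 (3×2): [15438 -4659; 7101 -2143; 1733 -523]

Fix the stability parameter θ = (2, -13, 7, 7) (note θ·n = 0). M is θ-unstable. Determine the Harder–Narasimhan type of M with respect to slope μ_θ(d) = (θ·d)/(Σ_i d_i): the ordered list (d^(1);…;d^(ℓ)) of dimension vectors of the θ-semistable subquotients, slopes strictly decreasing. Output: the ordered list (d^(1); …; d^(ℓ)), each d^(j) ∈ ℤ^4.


Via rank(M_{q-1}∘⋯∘M_p): M ≅ I[1,4]^2, I[2,2], I[4,4].
μ_θ-semistable layers: μ^(1)=7; μ^(2)=-11/2; μ^(3)=-13

((0, 0, 2, 3); (2, 2, 0, 0); (0, 1, 0, 0))


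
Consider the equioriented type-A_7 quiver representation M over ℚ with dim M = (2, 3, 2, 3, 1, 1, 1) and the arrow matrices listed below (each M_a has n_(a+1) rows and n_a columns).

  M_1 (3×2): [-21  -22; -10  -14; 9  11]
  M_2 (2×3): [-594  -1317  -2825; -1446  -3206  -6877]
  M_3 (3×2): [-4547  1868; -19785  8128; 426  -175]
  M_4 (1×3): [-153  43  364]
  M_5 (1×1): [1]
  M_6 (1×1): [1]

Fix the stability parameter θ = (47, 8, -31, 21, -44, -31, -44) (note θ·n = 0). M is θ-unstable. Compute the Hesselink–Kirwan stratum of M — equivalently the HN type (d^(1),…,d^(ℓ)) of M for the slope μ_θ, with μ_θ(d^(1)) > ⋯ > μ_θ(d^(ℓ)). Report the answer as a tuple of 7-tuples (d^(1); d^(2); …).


Barcode: M ≅ I[1,4]^2, I[2,2], I[4,7]. HN layers by μ_θ (3 steps, strictly decreasing):
  μ^(1)=21; μ^(2)=8; μ^(3)=-49/2

((0, 0, 0, 2, 0, 0, 0); (2, 3, 2, 0, 0, 0, 0); (0, 0, 0, 1, 1, 1, 1))


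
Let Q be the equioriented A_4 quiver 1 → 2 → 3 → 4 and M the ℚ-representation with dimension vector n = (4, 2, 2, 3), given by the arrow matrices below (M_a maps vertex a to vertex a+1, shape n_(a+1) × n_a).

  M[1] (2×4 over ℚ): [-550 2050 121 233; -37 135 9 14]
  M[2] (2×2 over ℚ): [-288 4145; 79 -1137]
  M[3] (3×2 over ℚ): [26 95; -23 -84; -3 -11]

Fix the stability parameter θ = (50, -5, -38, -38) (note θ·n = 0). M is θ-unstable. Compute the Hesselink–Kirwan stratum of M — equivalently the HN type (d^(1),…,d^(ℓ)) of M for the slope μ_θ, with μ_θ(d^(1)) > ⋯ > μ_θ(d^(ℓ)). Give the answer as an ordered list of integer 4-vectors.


Barcode: M ≅ I[1,1]^2, I[1,4]^2, I[4,4]. HN layers by μ_θ (3 steps, strictly decreasing):
  μ^(1)=50; μ^(2)=-31/4; μ^(3)=-38

((2, 0, 0, 0); (2, 2, 2, 2); (0, 0, 0, 1))


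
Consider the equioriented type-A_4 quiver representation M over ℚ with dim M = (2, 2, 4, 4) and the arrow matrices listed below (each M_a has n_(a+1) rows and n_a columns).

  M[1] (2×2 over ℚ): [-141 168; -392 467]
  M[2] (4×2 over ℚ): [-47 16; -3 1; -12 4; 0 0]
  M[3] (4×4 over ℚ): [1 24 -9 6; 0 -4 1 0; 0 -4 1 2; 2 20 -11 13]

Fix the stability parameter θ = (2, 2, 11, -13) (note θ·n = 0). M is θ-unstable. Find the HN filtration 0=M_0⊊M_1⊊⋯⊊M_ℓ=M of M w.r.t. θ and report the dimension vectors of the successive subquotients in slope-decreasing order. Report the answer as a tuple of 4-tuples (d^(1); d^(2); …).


Via rank(M_{q-1}∘⋯∘M_p): M ≅ I[1,3], I[1,4], I[3,4]^2, I[4,4].
μ_θ-semistable layers: μ^(1)=11; μ^(2)=2; μ^(3)=1/2; μ^(4)=-1; μ^(5)=-13

((0, 0, 1, 0); (1, 1, 0, 0); (1, 1, 1, 1); (0, 0, 2, 2); (0, 0, 0, 1))


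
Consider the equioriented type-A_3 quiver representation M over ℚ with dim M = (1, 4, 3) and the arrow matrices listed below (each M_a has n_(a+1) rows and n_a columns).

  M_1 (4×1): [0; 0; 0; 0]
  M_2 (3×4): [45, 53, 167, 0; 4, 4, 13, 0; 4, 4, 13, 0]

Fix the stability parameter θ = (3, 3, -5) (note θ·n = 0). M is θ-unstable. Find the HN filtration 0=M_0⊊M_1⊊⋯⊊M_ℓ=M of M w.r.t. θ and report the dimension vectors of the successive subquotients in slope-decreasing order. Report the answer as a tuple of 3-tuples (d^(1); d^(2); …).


Interval decomposition of M: I[1,1], I[2,2]^2, I[2,3]^2, I[3,3].
HN type (ℓ=3): μ^(1)=3; μ^(2)=-1; μ^(3)=-5

((1, 2, 0); (0, 2, 2); (0, 0, 1))


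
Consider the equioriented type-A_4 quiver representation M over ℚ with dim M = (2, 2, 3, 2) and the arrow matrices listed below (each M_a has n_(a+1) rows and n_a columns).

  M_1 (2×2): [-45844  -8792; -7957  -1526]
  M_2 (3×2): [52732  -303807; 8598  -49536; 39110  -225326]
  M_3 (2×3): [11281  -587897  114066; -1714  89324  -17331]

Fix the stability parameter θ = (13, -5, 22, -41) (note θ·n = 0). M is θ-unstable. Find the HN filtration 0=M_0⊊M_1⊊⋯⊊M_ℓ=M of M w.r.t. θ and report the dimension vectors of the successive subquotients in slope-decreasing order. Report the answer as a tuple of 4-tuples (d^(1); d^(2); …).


Via rank(M_{q-1}∘⋯∘M_p): M ≅ I[1,1], I[1,4], I[2,4], I[3,3].
μ_θ-semistable layers: μ^(1)=22; μ^(2)=13; μ^(3)=-11/4; μ^(4)=-8

((0, 0, 1, 0); (1, 0, 0, 0); (1, 1, 1, 1); (0, 1, 1, 1))


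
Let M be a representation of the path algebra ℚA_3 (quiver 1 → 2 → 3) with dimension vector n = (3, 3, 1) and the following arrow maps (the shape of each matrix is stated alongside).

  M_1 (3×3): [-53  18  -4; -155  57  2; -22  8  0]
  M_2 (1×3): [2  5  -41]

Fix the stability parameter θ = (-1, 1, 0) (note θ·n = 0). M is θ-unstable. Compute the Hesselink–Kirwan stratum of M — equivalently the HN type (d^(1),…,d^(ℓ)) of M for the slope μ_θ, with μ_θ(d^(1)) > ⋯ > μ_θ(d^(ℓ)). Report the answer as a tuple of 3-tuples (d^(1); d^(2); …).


Via rank(M_{q-1}∘⋯∘M_p): M ≅ I[1,1], I[1,2], I[1,3], I[2,2].
μ_θ-semistable layers: μ^(1)=1; μ^(2)=1/2; μ^(3)=-1

((0, 2, 0); (0, 1, 1); (3, 0, 0))


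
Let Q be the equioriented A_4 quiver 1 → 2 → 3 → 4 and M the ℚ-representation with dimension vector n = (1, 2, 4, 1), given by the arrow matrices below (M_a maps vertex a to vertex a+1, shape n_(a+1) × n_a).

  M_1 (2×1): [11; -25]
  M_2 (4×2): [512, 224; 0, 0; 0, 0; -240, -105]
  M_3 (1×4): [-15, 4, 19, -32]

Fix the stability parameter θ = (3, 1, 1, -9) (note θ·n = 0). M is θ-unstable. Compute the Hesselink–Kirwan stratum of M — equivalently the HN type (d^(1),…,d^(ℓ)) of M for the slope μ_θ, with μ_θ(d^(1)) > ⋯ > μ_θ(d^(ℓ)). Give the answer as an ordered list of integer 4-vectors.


Via rank(M_{q-1}∘⋯∘M_p): M ≅ I[1,3], I[2,2], I[3,3]^2, I[3,4].
μ_θ-semistable layers: μ^(1)=5/3; μ^(2)=1; μ^(3)=-4

((1, 1, 1, 0); (0, 1, 2, 0); (0, 0, 1, 1))


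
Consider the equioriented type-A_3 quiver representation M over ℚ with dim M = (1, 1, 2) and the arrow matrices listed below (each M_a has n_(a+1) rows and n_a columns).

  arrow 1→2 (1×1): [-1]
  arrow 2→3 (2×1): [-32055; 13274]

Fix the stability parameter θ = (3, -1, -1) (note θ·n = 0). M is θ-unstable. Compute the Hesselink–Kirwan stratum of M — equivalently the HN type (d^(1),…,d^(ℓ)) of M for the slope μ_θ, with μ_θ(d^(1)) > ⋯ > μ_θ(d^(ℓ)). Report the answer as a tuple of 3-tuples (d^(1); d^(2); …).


Barcode: M ≅ I[1,3], I[3,3]. HN layers by μ_θ (2 steps, strictly decreasing):
  μ^(1)=1/3; μ^(2)=-1

((1, 1, 1); (0, 0, 1))


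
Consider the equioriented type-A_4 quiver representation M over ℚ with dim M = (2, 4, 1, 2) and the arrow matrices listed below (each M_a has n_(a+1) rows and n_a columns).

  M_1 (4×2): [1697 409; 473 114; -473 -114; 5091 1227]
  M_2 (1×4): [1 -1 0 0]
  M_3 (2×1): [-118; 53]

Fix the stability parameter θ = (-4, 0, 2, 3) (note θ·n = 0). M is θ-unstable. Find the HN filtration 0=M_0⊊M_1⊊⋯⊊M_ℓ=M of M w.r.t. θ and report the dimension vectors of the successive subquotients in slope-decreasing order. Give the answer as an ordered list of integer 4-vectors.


Interval decomposition of M: I[1,2], I[1,4], I[2,2]^2, I[4,4].
HN type (ℓ=4): μ^(1)=3; μ^(2)=2; μ^(3)=0; μ^(4)=-4

((0, 0, 0, 2); (0, 0, 1, 0); (0, 4, 0, 0); (2, 0, 0, 0))


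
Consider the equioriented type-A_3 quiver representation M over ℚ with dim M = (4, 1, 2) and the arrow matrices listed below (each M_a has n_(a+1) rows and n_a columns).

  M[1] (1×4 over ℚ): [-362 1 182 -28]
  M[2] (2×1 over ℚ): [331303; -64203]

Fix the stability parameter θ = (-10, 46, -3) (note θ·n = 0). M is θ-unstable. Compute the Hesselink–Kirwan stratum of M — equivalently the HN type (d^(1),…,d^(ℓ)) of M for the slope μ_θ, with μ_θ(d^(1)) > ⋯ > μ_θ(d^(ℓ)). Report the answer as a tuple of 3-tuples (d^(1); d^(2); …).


Interval decomposition of M: I[1,1]^3, I[1,3], I[3,3].
HN type (ℓ=3): μ^(1)=43/2; μ^(2)=-3; μ^(3)=-10

((0, 1, 1); (0, 0, 1); (4, 0, 0))


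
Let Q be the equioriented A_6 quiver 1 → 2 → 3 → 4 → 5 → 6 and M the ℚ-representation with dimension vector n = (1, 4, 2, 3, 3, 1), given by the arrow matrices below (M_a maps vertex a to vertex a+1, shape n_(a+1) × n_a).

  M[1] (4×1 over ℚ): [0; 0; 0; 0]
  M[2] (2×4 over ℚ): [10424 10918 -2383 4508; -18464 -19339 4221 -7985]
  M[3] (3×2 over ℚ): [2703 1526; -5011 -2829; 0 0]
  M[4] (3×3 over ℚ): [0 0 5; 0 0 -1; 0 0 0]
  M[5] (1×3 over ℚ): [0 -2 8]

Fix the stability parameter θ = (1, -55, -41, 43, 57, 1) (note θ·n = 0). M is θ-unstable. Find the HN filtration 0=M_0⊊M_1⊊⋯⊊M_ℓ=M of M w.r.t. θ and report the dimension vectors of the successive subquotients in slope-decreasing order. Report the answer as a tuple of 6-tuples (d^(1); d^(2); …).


Via rank(M_{q-1}∘⋯∘M_p): M ≅ I[1,1], I[2,2]^2, I[2,4]^2, I[4,6], I[5,5]^2.
μ_θ-semistable layers: μ^(1)=57; μ^(2)=43; μ^(3)=101/3; μ^(4)=1; μ^(5)=-41; μ^(6)=-55

((0, 0, 0, 0, 2, 0); (0, 0, 0, 2, 0, 0); (0, 0, 0, 1, 1, 1); (1, 0, 0, 0, 0, 0); (0, 0, 2, 0, 0, 0); (0, 4, 0, 0, 0, 0))


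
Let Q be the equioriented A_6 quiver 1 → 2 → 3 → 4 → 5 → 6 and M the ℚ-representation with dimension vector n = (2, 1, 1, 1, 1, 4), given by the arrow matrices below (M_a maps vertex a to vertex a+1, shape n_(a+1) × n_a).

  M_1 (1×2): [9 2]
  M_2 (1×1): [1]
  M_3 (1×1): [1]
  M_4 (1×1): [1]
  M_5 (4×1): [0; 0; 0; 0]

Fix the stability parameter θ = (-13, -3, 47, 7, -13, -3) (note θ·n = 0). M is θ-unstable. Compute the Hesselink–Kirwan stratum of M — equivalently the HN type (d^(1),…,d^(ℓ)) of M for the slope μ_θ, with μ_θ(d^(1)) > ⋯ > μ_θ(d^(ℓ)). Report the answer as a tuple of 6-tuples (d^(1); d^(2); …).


Interval decomposition of M: I[1,1], I[1,5], I[6,6]^4.
HN type (ℓ=3): μ^(1)=41/3; μ^(2)=-3; μ^(3)=-13

((0, 0, 1, 1, 1, 0); (0, 1, 0, 0, 0, 4); (2, 0, 0, 0, 0, 0))


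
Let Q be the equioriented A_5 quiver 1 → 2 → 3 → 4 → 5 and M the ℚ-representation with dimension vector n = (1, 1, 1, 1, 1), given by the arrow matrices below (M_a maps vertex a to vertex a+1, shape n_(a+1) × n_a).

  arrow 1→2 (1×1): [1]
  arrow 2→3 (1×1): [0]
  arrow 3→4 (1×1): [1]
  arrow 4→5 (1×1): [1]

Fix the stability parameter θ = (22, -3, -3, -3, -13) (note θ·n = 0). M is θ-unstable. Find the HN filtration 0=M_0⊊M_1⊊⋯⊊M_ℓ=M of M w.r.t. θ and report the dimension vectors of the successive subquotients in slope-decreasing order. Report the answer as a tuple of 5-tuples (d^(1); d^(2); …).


Interval decomposition of M: I[1,2], I[3,5].
HN type (ℓ=2): μ^(1)=19/2; μ^(2)=-19/3

((1, 1, 0, 0, 0); (0, 0, 1, 1, 1))


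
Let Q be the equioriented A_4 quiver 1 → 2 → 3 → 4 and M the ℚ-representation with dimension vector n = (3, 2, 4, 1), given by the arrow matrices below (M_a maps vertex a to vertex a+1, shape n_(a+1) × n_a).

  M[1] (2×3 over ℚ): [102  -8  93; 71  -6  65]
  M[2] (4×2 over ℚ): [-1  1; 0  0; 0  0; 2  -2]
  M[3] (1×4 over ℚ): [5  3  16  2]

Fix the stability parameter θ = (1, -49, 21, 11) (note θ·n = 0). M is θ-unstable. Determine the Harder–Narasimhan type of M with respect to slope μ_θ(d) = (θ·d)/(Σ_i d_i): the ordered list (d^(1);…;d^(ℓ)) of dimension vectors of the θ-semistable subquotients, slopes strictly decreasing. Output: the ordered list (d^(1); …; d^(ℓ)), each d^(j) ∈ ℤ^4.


Via rank(M_{q-1}∘⋯∘M_p): M ≅ I[1,1], I[1,2], I[1,4], I[3,3]^3.
μ_θ-semistable layers: μ^(1)=21; μ^(2)=16; μ^(3)=1; μ^(4)=-24

((0, 0, 3, 0); (0, 0, 1, 1); (1, 0, 0, 0); (2, 2, 0, 0))


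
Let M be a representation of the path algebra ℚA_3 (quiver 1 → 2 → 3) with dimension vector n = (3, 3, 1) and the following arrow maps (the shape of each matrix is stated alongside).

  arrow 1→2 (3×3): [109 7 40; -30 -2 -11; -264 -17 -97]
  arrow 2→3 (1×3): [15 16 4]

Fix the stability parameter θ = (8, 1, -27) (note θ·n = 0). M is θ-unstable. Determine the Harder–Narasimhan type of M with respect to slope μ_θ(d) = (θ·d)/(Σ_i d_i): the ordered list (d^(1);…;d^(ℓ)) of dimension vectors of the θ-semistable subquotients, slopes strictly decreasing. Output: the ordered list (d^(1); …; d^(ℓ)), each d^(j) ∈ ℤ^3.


Barcode: M ≅ I[1,2]^2, I[1,3]. HN layers by μ_θ (2 steps, strictly decreasing):
  μ^(1)=9/2; μ^(2)=-6

((2, 2, 0); (1, 1, 1))


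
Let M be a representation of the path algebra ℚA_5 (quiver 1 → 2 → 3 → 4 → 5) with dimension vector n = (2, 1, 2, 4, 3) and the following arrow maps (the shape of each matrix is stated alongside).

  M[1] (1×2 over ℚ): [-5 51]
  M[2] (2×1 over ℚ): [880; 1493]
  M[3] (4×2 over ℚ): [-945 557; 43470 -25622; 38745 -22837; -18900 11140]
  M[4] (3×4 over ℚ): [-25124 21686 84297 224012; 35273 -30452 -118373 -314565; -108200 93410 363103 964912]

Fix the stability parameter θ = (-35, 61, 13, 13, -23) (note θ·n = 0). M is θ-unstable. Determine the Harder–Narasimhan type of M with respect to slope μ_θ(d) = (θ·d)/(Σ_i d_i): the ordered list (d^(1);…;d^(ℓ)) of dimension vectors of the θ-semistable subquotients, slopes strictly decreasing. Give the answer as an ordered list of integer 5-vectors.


Via rank(M_{q-1}∘⋯∘M_p): M ≅ I[1,1], I[1,5], I[3,3], I[4,4]^2, I[4,5], I[5,5].
μ_θ-semistable layers: μ^(1)=16; μ^(2)=13; μ^(3)=-5; μ^(4)=-23; μ^(5)=-35

((0, 1, 1, 1, 1); (0, 0, 1, 2, 0); (0, 0, 0, 1, 1); (0, 0, 0, 0, 1); (2, 0, 0, 0, 0))


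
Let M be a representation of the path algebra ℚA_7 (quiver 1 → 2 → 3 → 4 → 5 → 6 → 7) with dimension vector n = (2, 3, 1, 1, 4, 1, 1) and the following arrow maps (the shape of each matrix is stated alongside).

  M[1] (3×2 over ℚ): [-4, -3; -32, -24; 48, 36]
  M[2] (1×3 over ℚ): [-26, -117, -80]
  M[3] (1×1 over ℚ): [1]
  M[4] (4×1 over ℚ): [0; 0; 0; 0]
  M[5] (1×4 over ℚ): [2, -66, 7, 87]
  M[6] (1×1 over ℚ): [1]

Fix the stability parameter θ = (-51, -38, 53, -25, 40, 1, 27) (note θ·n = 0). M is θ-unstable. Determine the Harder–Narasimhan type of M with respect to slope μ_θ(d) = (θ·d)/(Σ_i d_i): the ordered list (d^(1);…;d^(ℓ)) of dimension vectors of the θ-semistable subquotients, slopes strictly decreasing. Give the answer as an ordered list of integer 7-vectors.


Barcode: M ≅ I[1,1], I[1,4], I[2,2]^2, I[5,5]^3, I[5,7]. HN layers by μ_θ (6 steps, strictly decreasing):
  μ^(1)=40; μ^(2)=27; μ^(3)=41/2; μ^(4)=14; μ^(5)=-38; μ^(6)=-51

((0, 0, 0, 0, 3, 0, 0); (0, 0, 0, 0, 0, 0, 1); (0, 0, 0, 0, 1, 1, 0); (0, 0, 1, 1, 0, 0, 0); (0, 3, 0, 0, 0, 0, 0); (2, 0, 0, 0, 0, 0, 0))


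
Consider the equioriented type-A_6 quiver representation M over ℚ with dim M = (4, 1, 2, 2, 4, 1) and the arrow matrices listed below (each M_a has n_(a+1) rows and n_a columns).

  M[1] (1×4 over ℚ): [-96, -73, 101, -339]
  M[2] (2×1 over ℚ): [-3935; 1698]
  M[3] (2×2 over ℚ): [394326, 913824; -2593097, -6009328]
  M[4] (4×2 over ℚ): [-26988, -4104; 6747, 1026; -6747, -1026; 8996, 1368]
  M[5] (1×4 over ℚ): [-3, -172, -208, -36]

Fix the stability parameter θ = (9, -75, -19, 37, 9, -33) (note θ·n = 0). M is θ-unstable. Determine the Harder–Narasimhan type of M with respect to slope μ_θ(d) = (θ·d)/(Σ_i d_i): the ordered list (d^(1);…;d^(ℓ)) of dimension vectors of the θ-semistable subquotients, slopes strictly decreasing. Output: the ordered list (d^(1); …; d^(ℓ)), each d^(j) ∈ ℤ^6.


Via rank(M_{q-1}∘⋯∘M_p): M ≅ I[1,1]^3, I[1,4], I[3,3], I[4,5], I[5,5]^2, I[5,6].
μ_θ-semistable layers: μ^(1)=37; μ^(2)=23; μ^(3)=9; μ^(4)=-12; μ^(5)=-19; μ^(6)=-33

((0, 0, 0, 1, 0, 0); (0, 0, 0, 1, 1, 0); (3, 0, 0, 0, 2, 0); (0, 0, 0, 0, 1, 1); (0, 0, 2, 0, 0, 0); (1, 1, 0, 0, 0, 0))


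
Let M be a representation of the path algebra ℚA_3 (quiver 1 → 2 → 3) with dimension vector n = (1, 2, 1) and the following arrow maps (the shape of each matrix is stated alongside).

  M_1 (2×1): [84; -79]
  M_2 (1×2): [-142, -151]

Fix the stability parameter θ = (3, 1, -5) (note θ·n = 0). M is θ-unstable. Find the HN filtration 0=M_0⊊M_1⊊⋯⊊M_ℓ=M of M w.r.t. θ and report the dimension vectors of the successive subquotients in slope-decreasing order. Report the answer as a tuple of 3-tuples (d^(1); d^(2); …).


Barcode: M ≅ I[1,3], I[2,2]. HN layers by μ_θ (2 steps, strictly decreasing):
  μ^(1)=1; μ^(2)=-1/3

((0, 1, 0); (1, 1, 1))


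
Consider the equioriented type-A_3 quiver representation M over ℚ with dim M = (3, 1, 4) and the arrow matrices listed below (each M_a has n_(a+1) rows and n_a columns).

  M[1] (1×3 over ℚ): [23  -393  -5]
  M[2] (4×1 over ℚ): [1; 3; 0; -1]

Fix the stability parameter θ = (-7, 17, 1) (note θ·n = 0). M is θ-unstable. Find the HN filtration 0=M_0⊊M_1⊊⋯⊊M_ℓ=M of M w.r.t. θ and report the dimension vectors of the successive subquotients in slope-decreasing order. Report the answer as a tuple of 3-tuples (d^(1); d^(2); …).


Barcode: M ≅ I[1,1]^2, I[1,3], I[3,3]^3. HN layers by μ_θ (3 steps, strictly decreasing):
  μ^(1)=9; μ^(2)=1; μ^(3)=-7

((0, 1, 1); (0, 0, 3); (3, 0, 0))


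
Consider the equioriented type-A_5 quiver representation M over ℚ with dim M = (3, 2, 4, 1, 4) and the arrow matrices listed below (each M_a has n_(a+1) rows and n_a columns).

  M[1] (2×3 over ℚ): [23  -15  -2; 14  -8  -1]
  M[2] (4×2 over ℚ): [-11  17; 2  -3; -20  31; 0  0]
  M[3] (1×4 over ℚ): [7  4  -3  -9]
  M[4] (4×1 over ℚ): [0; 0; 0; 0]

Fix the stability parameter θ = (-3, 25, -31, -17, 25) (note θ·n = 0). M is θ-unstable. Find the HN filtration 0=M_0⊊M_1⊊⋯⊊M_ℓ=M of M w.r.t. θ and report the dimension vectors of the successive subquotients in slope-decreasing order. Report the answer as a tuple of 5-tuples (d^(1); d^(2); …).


Interval decomposition of M: I[1,1], I[1,3], I[1,4], I[3,3]^2, I[5,5]^4.
HN type (ℓ=4): μ^(1)=25; μ^(2)=-3; μ^(3)=-13/2; μ^(4)=-31

((0, 0, 0, 0, 4); (2, 1, 1, 0, 0); (1, 1, 1, 1, 0); (0, 0, 2, 0, 0))


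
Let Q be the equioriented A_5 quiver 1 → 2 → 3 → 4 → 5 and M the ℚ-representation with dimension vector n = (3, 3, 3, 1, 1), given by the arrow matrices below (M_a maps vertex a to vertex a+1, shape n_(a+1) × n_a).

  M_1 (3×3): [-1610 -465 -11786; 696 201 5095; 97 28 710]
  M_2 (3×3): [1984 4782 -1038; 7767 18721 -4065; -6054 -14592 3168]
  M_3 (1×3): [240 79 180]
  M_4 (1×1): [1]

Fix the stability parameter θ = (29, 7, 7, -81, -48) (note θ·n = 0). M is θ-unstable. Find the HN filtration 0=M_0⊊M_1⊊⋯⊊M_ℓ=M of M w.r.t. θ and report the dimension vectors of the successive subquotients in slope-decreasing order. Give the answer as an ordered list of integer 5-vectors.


Barcode: M ≅ I[1,2], I[1,3], I[1,5], I[3,3]. HN layers by μ_θ (4 steps, strictly decreasing):
  μ^(1)=18; μ^(2)=43/3; μ^(3)=7; μ^(4)=-86/5

((1, 1, 0, 0, 0); (1, 1, 1, 0, 0); (0, 0, 1, 0, 0); (1, 1, 1, 1, 1))


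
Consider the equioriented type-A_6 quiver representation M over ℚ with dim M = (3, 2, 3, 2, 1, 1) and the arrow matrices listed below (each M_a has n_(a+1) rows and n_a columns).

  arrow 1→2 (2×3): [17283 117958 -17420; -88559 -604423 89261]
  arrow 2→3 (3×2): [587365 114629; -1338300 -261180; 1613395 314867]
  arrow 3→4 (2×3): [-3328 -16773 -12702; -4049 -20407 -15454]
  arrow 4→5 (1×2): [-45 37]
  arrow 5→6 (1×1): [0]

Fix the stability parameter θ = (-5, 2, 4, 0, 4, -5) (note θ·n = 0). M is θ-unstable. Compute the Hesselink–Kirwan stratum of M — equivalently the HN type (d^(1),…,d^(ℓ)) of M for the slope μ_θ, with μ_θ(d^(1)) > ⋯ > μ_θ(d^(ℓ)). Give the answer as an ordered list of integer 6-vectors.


Barcode: M ≅ I[1,1], I[1,2], I[1,5], I[3,3], I[3,4], I[6,6]. HN layers by μ_θ (3 steps, strictly decreasing):
  μ^(1)=4; μ^(2)=2; μ^(3)=-5

((0, 0, 1, 0, 1, 0); (0, 2, 2, 2, 0, 0); (3, 0, 0, 0, 0, 1))


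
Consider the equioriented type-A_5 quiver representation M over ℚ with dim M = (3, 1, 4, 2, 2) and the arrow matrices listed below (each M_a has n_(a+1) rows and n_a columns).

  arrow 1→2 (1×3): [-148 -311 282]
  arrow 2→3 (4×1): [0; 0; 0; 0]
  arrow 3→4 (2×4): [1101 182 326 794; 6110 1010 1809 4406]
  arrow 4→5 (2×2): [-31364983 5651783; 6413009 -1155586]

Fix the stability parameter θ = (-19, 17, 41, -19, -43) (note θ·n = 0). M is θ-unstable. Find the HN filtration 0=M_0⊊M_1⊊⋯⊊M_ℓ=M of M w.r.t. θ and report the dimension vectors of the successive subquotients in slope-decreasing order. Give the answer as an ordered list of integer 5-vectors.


Barcode: M ≅ I[1,1]^2, I[1,2], I[3,3]^2, I[3,5]^2. HN layers by μ_θ (4 steps, strictly decreasing):
  μ^(1)=41; μ^(2)=17; μ^(3)=-7; μ^(4)=-19

((0, 0, 2, 0, 0); (0, 1, 0, 0, 0); (0, 0, 2, 2, 2); (3, 0, 0, 0, 0))


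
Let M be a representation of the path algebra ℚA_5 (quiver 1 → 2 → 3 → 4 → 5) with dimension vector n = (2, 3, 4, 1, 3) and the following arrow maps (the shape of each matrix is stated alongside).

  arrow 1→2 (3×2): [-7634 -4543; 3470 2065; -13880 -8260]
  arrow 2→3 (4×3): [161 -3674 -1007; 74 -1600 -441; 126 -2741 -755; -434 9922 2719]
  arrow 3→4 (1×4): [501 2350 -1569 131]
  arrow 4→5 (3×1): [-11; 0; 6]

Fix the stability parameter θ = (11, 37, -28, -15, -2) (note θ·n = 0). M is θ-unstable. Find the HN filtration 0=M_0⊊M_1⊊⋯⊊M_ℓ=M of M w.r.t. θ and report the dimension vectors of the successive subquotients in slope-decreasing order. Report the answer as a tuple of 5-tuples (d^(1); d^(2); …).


Interval decomposition of M: I[1,1], I[1,5], I[2,3]^2, I[3,3], I[5,5]^2.
HN type (ℓ=5): μ^(1)=11; μ^(2)=9/2; μ^(3)=3/5; μ^(4)=-2; μ^(5)=-28

((1, 0, 0, 0, 0); (0, 2, 2, 0, 0); (1, 1, 1, 1, 1); (0, 0, 0, 0, 2); (0, 0, 1, 0, 0))


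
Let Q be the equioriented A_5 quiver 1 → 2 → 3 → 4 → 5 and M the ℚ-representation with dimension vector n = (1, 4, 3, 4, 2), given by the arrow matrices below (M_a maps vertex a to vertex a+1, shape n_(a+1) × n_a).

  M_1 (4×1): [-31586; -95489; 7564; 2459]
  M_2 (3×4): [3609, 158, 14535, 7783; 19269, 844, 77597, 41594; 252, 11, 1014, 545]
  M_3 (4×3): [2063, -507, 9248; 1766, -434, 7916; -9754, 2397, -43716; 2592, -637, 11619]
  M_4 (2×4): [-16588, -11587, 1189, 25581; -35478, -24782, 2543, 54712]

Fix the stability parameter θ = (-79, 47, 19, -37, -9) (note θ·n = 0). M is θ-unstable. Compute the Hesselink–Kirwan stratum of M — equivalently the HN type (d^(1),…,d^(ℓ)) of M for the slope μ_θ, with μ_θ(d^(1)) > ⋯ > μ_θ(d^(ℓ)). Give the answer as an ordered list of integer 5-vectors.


Via rank(M_{q-1}∘⋯∘M_p): M ≅ I[1,4], I[2,2], I[2,5]^2, I[4,4].
μ_θ-semistable layers: μ^(1)=47; μ^(2)=29/3; μ^(3)=5; μ^(4)=-37; μ^(5)=-79

((0, 1, 0, 0, 0); (0, 1, 1, 1, 0); (0, 2, 2, 2, 2); (0, 0, 0, 1, 0); (1, 0, 0, 0, 0))


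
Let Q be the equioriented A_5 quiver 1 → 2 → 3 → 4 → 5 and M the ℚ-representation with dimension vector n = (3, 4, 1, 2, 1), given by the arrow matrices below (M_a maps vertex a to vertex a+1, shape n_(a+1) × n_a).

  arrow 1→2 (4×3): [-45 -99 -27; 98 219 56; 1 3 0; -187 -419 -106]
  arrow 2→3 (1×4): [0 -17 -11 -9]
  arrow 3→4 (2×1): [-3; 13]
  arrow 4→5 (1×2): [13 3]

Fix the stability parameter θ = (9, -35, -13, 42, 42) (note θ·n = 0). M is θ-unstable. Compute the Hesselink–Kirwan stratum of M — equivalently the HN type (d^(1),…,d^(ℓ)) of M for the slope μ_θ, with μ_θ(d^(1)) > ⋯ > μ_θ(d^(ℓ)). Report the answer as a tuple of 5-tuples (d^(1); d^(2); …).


Via rank(M_{q-1}∘⋯∘M_p): M ≅ I[1,2]^2, I[1,4], I[2,2], I[4,5].
μ_θ-semistable layers: μ^(1)=42; μ^(2)=-13; μ^(3)=-35

((0, 0, 0, 2, 1); (3, 3, 1, 0, 0); (0, 1, 0, 0, 0))


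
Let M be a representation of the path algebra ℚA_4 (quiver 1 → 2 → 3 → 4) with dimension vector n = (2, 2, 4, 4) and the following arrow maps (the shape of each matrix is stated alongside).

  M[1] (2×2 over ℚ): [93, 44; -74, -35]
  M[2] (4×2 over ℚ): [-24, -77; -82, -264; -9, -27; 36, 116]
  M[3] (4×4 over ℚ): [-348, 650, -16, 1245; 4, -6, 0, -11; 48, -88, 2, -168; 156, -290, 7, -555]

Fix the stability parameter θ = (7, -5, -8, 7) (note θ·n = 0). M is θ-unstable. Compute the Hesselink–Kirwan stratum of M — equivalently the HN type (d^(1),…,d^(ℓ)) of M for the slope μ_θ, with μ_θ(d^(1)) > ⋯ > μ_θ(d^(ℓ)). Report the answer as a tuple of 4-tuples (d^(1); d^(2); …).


Barcode: M ≅ I[1,3], I[1,4], I[3,3], I[3,4], I[4,4]^2. HN layers by μ_θ (3 steps, strictly decreasing):
  μ^(1)=7; μ^(2)=-2; μ^(3)=-8

((0, 0, 0, 4); (2, 2, 2, 0); (0, 0, 2, 0))


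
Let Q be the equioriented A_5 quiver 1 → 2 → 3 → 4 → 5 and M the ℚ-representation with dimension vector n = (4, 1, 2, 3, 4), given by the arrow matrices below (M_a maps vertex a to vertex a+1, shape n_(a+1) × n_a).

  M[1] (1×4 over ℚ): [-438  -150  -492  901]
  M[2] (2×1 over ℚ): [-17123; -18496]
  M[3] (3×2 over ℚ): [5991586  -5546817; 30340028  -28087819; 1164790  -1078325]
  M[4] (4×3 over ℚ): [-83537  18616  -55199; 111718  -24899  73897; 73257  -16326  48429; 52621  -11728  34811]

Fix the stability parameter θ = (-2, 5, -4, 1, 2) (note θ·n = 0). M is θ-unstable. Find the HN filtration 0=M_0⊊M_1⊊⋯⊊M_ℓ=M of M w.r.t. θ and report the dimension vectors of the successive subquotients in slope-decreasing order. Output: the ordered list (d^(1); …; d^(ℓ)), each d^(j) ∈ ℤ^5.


Barcode: M ≅ I[1,1]^3, I[1,5], I[3,4], I[4,5], I[5,5]^2. HN layers by μ_θ (5 steps, strictly decreasing):
  μ^(1)=2; μ^(2)=1; μ^(3)=1/2; μ^(4)=-2; μ^(5)=-4

((0, 0, 0, 0, 4); (0, 0, 0, 3, 0); (0, 1, 1, 0, 0); (4, 0, 0, 0, 0); (0, 0, 1, 0, 0))
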